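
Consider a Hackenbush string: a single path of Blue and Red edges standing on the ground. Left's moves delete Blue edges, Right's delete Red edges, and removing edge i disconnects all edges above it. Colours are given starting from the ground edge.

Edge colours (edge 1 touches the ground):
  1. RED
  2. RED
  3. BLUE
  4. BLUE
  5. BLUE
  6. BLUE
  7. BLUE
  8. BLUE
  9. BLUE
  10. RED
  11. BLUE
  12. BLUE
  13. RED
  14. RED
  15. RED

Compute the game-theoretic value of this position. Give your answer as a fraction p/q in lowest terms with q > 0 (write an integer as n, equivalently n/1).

-8271/8192

Recurse on prefixes of the 15-edge string RED RED BLUE BLUE BLUE BLUE BLUE BLUE BLUE RED BLUE BLUE RED RED RED:
edge 1 of 15 (RED): { ∅ | 0 } -> -1
edge 2 of 15 (RED): { ∅ | -1,0 } -> -2
edge 3 of 15 (BLUE): { -2 | -1,0 } -> -3/2
edge 4 of 15 (BLUE): { -2,-3/2 | -1,0 } -> -5/4
edge 5 of 15 (BLUE): { -2,-3/2,-5/4 | -1,0 } -> -9/8
edge 6 of 15 (BLUE): { -2,-3/2,-5/4,-9/8 | -1,0 } -> -17/16
edge 7 of 15 (BLUE): { -2,-3/2,-5/4,-9/8,-17/16 | -1,0 } -> -33/32
edge 8 of 15 (BLUE): { -2,-3/2,-5/4,-9/8,-17/16,-33/32 | -1,0 } -> -65/64
edge 9 of 15 (BLUE): { -2,-3/2,-5/4,-9/8,-17/16,-33/32,-65/64 | -1,0 } -> -129/128
edge 10 of 15 (RED): { -2,-3/2,-5/4,-9/8,-17/16,-33/32,-65/64 | -129/128,-1,0 } -> -259/256
edge 11 of 15 (BLUE): { -2,-3/2,-5/4,-9/8,-17/16,-33/32,-65/64,-259/256 | -129/128,-1,0 } -> -517/512
edge 12 of 15 (BLUE): { -2,-3/2,-5/4,-9/8,-17/16,-33/32,-65/64,-259/256,-517/512 | -129/128,-1,0 } -> -1033/1024
edge 13 of 15 (RED): { -2,-3/2,-5/4,-9/8,-17/16,-33/32,-65/64,-259/256,-517/512 | -1033/1024,-129/128,-1,0 } -> -2067/2048
edge 14 of 15 (RED): { -2,-3/2,-5/4,-9/8,-17/16,-33/32,-65/64,-259/256,-517/512 | -2067/2048,-1033/1024,-129/128,-1,0 } -> -4135/4096
edge 15 of 15 (RED): { -2,-3/2,-5/4,-9/8,-17/16,-33/32,-65/64,-259/256,-517/512 | -4135/4096,-2067/2048,-1033/1024,-129/128,-1,0 } -> -8271/8192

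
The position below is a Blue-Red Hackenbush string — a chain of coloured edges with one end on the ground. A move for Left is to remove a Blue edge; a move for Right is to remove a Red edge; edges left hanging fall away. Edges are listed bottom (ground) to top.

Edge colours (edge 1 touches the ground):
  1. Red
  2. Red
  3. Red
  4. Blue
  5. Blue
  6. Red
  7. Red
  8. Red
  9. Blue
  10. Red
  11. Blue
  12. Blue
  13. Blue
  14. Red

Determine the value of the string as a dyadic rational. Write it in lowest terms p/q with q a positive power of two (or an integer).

val_1 [R]  L=[∅]  R=[0]  gives -1
val_2 [RR]  L=[∅]  R=[-1,0]  gives -2
val_3 [RRR]  L=[∅]  R=[-2,-1,0]  gives -3
val_4 [RRRB]  L=[-3]  R=[-2,-1,0]  gives -5/2
val_5 [RRRBB]  L=[-3,-5/2]  R=[-2,-1,0]  gives -9/4
val_6 [RRRBBR]  L=[-3,-5/2]  R=[-9/4,-2,-1,0]  gives -19/8
val_7 [RRRBBRR]  L=[-3,-5/2]  R=[-19/8,-9/4,-2,-1,0]  gives -39/16
val_8 [RRRBBRRR]  L=[-3,-5/2]  R=[-39/16,-19/8,-9/4,-2,-1,0]  gives -79/32
val_9 [RRRBBRRRB]  L=[-3,-5/2,-79/32]  R=[-39/16,-19/8,-9/4,-2,-1,0]  gives -157/64
val_10 [RRRBBRRRBR]  L=[-3,-5/2,-79/32]  R=[-157/64,-39/16,-19/8,-9/4,-2,-1,0]  gives -315/128
val_11 [RRRBBRRRBRB]  L=[-3,-5/2,-79/32,-315/128]  R=[-157/64,-39/16,-19/8,-9/4,-2,-1,0]  gives -629/256
val_12 [RRRBBRRRBRBB]  L=[-3,-5/2,-79/32,-315/128,-629/256]  R=[-157/64,-39/16,-19/8,-9/4,-2,-1,0]  gives -1257/512
val_13 [RRRBBRRRBRBBB]  L=[-3,-5/2,-79/32,-315/128,-629/256,-1257/512]  R=[-157/64,-39/16,-19/8,-9/4,-2,-1,0]  gives -2513/1024
val_14 [RRRBBRRRBRBBBR]  L=[-3,-5/2,-79/32,-315/128,-629/256,-1257/512]  R=[-2513/1024,-157/64,-39/16,-19/8,-9/4,-2,-1,0]  gives -5027/2048

-5027/2048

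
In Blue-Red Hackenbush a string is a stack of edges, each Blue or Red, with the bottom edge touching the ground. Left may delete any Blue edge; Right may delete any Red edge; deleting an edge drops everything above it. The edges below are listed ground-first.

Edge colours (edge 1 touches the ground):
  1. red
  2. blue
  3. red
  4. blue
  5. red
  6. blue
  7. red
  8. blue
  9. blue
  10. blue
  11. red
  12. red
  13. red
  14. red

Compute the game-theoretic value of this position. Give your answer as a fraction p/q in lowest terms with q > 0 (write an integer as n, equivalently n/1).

-5407/8192

Recurse on prefixes of the 14-edge string red blue red blue red blue red blue blue blue red red red red:
step 1: add red to get r; options L={ none } R={ 0 } — -1
step 2: add blue to get rb; options L={ -1 } R={ 0 } — -1/2
step 3: add red to get rbr; options L={ -1 } R={ -1/2,0 } — -3/4
step 4: add blue to get rbrb; options L={ -1,-3/4 } R={ -1/2,0 } — -5/8
step 5: add red to get rbrbr; options L={ -1,-3/4 } R={ -5/8,-1/2,0 } — -11/16
step 6: add blue to get rbrbrb; options L={ -1,-3/4,-11/16 } R={ -5/8,-1/2,0 } — -21/32
step 7: add red to get rbrbrbr; options L={ -1,-3/4,-11/16 } R={ -21/32,-5/8,-1/2,0 } — -43/64
step 8: add blue to get rbrbrbrb; options L={ -1,-3/4,-11/16,-43/64 } R={ -21/32,-5/8,-1/2,0 } — -85/128
step 9: add blue to get rbrbrbrbb; options L={ -1,-3/4,-11/16,-43/64,-85/128 } R={ -21/32,-5/8,-1/2,0 } — -169/256
step 10: add blue to get rbrbrbrbbb; options L={ -1,-3/4,-11/16,-43/64,-85/128,-169/256 } R={ -21/32,-5/8,-1/2,0 } — -337/512
step 11: add red to get rbrbrbrbbbr; options L={ -1,-3/4,-11/16,-43/64,-85/128,-169/256 } R={ -337/512,-21/32,-5/8,-1/2,0 } — -675/1024
step 12: add red to get rbrbrbrbbbrr; options L={ -1,-3/4,-11/16,-43/64,-85/128,-169/256 } R={ -675/1024,-337/512,-21/32,-5/8,-1/2,0 } — -1351/2048
step 13: add red to get rbrbrbrbbbrrr; options L={ -1,-3/4,-11/16,-43/64,-85/128,-169/256 } R={ -1351/2048,-675/1024,-337/512,-21/32,-5/8,-1/2,0 } — -2703/4096
step 14: add red to get rbrbrbrbbbrrrr; options L={ -1,-3/4,-11/16,-43/64,-85/128,-169/256 } R={ -2703/4096,-1351/2048,-675/1024,-337/512,-21/32,-5/8,-1/2,0 } — -5407/8192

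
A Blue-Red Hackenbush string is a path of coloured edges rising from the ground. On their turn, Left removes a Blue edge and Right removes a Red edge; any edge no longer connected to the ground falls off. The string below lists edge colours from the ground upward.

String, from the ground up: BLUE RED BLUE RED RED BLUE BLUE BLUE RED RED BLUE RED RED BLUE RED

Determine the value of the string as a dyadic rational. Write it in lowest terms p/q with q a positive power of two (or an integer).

10021/16384

Build g(s[:k]) for k = 1..15, string s = BLUE RED BLUE RED RED BLUE BLUE BLUE RED RED BLUE RED RED BLUE RED.
step 1: add BLUE to get B; options L={ 0 } R={ ∅ } gives 1
step 2: add RED to get BR; options L={ 0 } R={ 1 } gives 1/2
step 3: add BLUE to get BRB; options L={ 0,1/2 } R={ 1 } gives 3/4
step 4: add RED to get BRBR; options L={ 0,1/2 } R={ 3/4,1 } gives 5/8
step 5: add RED to get BRBRR; options L={ 0,1/2 } R={ 5/8,3/4,1 } gives 9/16
step 6: add BLUE to get BRBRRB; options L={ 0,1/2,9/16 } R={ 5/8,3/4,1 } gives 19/32
step 7: add BLUE to get BRBRRBB; options L={ 0,1/2,9/16,19/32 } R={ 5/8,3/4,1 } gives 39/64
step 8: add BLUE to get BRBRRBBB; options L={ 0,1/2,9/16,19/32,39/64 } R={ 5/8,3/4,1 } gives 79/128
step 9: add RED to get BRBRRBBBR; options L={ 0,1/2,9/16,19/32,39/64 } R={ 79/128,5/8,3/4,1 } gives 157/256
step 10: add RED to get BRBRRBBBRR; options L={ 0,1/2,9/16,19/32,39/64 } R={ 157/256,79/128,5/8,3/4,1 } gives 313/512
step 11: add BLUE to get BRBRRBBBRRB; options L={ 0,1/2,9/16,19/32,39/64,313/512 } R={ 157/256,79/128,5/8,3/4,1 } gives 627/1024
step 12: add RED to get BRBRRBBBRRBR; options L={ 0,1/2,9/16,19/32,39/64,313/512 } R={ 627/1024,157/256,79/128,5/8,3/4,1 } gives 1253/2048
step 13: add RED to get BRBRRBBBRRBRR; options L={ 0,1/2,9/16,19/32,39/64,313/512 } R={ 1253/2048,627/1024,157/256,79/128,5/8,3/4,1 } gives 2505/4096
step 14: add BLUE to get BRBRRBBBRRBRRB; options L={ 0,1/2,9/16,19/32,39/64,313/512,2505/4096 } R={ 1253/2048,627/1024,157/256,79/128,5/8,3/4,1 } gives 5011/8192
step 15: add RED to get BRBRRBBBRRBRRBR; options L={ 0,1/2,9/16,19/32,39/64,313/512,2505/4096 } R={ 5011/8192,1253/2048,627/1024,157/256,79/128,5/8,3/4,1 } gives 10021/16384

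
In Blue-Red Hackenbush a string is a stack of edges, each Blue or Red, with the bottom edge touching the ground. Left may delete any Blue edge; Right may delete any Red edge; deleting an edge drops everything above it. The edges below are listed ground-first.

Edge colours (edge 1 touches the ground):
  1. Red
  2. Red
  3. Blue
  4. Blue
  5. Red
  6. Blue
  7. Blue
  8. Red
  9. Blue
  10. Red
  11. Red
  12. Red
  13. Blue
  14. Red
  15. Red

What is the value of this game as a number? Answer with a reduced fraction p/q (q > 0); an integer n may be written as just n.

Prefix values for Red Red Blue Blue Red Blue Blue Red Blue Red Red Red Blue Red Red via {L|R} + simplicity:
value(R) = {  | 0 } -> -1
value(RR) = {  | -1 0 } -> -2
value(RRB) = { -2 | -1 0 } -> -3/2
value(RRBB) = { -2 -3/2 | -1 0 } -> -5/4
value(RRBBR) = { -2 -3/2 | -5/4 -1 0 } -> -11/8
value(RRBBRB) = { -2 -3/2 -11/8 | -5/4 -1 0 } -> -21/16
value(RRBBRBB) = { -2 -3/2 -11/8 -21/16 | -5/4 -1 0 } -> -41/32
value(RRBBRBBR) = { -2 -3/2 -11/8 -21/16 | -41/32 -5/4 -1 0 } -> -83/64
value(RRBBRBBRB) = { -2 -3/2 -11/8 -21/16 -83/64 | -41/32 -5/4 -1 0 } -> -165/128
value(RRBBRBBRBR) = { -2 -3/2 -11/8 -21/16 -83/64 | -165/128 -41/32 -5/4 -1 0 } -> -331/256
value(RRBBRBBRBRR) = { -2 -3/2 -11/8 -21/16 -83/64 | -331/256 -165/128 -41/32 -5/4 -1 0 } -> -663/512
value(RRBBRBBRBRRR) = { -2 -3/2 -11/8 -21/16 -83/64 | -663/512 -331/256 -165/128 -41/32 -5/4 -1 0 } -> -1327/1024
value(RRBBRBBRBRRRB) = { -2 -3/2 -11/8 -21/16 -83/64 -1327/1024 | -663/512 -331/256 -165/128 -41/32 -5/4 -1 0 } -> -2653/2048
value(RRBBRBBRBRRRBR) = { -2 -3/2 -11/8 -21/16 -83/64 -1327/1024 | -2653/2048 -663/512 -331/256 -165/128 -41/32 -5/4 -1 0 } -> -5307/4096
value(RRBBRBBRBRRRBRR) = { -2 -3/2 -11/8 -21/16 -83/64 -1327/1024 | -5307/4096 -2653/2048 -663/512 -331/256 -165/128 -41/32 -5/4 -1 0 } -> -10615/8192

-10615/8192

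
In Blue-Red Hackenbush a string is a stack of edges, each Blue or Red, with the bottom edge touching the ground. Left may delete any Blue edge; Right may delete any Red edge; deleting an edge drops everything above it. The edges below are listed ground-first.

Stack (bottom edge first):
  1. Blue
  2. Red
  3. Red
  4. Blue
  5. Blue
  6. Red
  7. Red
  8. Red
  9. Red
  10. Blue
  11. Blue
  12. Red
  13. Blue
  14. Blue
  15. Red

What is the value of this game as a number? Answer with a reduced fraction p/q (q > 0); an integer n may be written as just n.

Build val(s[:k]) for k = 1..15, string s = Blue Red Red Blue Blue Red Red Red Red Blue Blue Red Blue Blue Red.
edge 1 of 15 (Blue): { 0 | — } => 1
edge 2 of 15 (Red): { 0 | 1 } => 1/2
edge 3 of 15 (Red): { 0 | 1/2 1 } => 1/4
edge 4 of 15 (Blue): { 0 1/4 | 1/2 1 } => 3/8
edge 5 of 15 (Blue): { 0 1/4 3/8 | 1/2 1 } => 7/16
edge 6 of 15 (Red): { 0 1/4 3/8 | 7/16 1/2 1 } => 13/32
edge 7 of 15 (Red): { 0 1/4 3/8 | 13/32 7/16 1/2 1 } => 25/64
edge 8 of 15 (Red): { 0 1/4 3/8 | 25/64 13/32 7/16 1/2 1 } => 49/128
edge 9 of 15 (Red): { 0 1/4 3/8 | 49/128 25/64 13/32 7/16 1/2 1 } => 97/256
edge 10 of 15 (Blue): { 0 1/4 3/8 97/256 | 49/128 25/64 13/32 7/16 1/2 1 } => 195/512
edge 11 of 15 (Blue): { 0 1/4 3/8 97/256 195/512 | 49/128 25/64 13/32 7/16 1/2 1 } => 391/1024
edge 12 of 15 (Red): { 0 1/4 3/8 97/256 195/512 | 391/1024 49/128 25/64 13/32 7/16 1/2 1 } => 781/2048
edge 13 of 15 (Blue): { 0 1/4 3/8 97/256 195/512 781/2048 | 391/1024 49/128 25/64 13/32 7/16 1/2 1 } => 1563/4096
edge 14 of 15 (Blue): { 0 1/4 3/8 97/256 195/512 781/2048 1563/4096 | 391/1024 49/128 25/64 13/32 7/16 1/2 1 } => 3127/8192
edge 15 of 15 (Red): { 0 1/4 3/8 97/256 195/512 781/2048 1563/4096 | 3127/8192 391/1024 49/128 25/64 13/32 7/16 1/2 1 } => 6253/16384

6253/16384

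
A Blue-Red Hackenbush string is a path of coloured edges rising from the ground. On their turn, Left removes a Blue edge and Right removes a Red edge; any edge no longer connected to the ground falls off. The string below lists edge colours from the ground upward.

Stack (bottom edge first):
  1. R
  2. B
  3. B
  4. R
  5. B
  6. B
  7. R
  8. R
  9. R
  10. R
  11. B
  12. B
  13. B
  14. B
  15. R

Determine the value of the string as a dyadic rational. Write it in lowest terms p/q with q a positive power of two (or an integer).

-5059/16384

G(R) = { · | 0 } — -1
G(RB) = { -1 | 0 } — -1/2
G(RBB) = { -1; -1/2 | 0 } — -1/4
G(RBBR) = { -1; -1/2 | -1/4; 0 } — -3/8
G(RBBRB) = { -1; -1/2; -3/8 | -1/4; 0 } — -5/16
G(RBBRBB) = { -1; -1/2; -3/8; -5/16 | -1/4; 0 } — -9/32
G(RBBRBBR) = { -1; -1/2; -3/8; -5/16 | -9/32; -1/4; 0 } — -19/64
G(RBBRBBRR) = { -1; -1/2; -3/8; -5/16 | -19/64; -9/32; -1/4; 0 } — -39/128
G(RBBRBBRRR) = { -1; -1/2; -3/8; -5/16 | -39/128; -19/64; -9/32; -1/4; 0 } — -79/256
G(RBBRBBRRRR) = { -1; -1/2; -3/8; -5/16 | -79/256; -39/128; -19/64; -9/32; -1/4; 0 } — -159/512
G(RBBRBBRRRRB) = { -1; -1/2; -3/8; -5/16; -159/512 | -79/256; -39/128; -19/64; -9/32; -1/4; 0 } — -317/1024
G(RBBRBBRRRRBB) = { -1; -1/2; -3/8; -5/16; -159/512; -317/1024 | -79/256; -39/128; -19/64; -9/32; -1/4; 0 } — -633/2048
G(RBBRBBRRRRBBB) = { -1; -1/2; -3/8; -5/16; -159/512; -317/1024; -633/2048 | -79/256; -39/128; -19/64; -9/32; -1/4; 0 } — -1265/4096
G(RBBRBBRRRRBBBB) = { -1; -1/2; -3/8; -5/16; -159/512; -317/1024; -633/2048; -1265/4096 | -79/256; -39/128; -19/64; -9/32; -1/4; 0 } — -2529/8192
G(RBBRBBRRRRBBBBR) = { -1; -1/2; -3/8; -5/16; -159/512; -317/1024; -633/2048; -1265/4096 | -2529/8192; -79/256; -39/128; -19/64; -9/32; -1/4; 0 } — -5059/16384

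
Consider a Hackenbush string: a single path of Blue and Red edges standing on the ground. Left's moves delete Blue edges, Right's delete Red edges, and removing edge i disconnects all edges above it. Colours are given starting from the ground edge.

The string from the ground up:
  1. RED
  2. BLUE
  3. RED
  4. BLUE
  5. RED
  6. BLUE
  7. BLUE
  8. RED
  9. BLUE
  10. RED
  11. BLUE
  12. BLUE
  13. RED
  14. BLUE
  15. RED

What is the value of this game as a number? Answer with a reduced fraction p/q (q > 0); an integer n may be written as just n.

step 1: add RED to get R; options L={ none } R={ 0 } -> -1
step 2: add BLUE to get RB; options L={ -1 } R={ 0 } -> -1/2
step 3: add RED to get RBR; options L={ -1 } R={ -1/2 0 } -> -3/4
step 4: add BLUE to get RBRB; options L={ -1 -3/4 } R={ -1/2 0 } -> -5/8
step 5: add RED to get RBRBR; options L={ -1 -3/4 } R={ -5/8 -1/2 0 } -> -11/16
step 6: add BLUE to get RBRBRB; options L={ -1 -3/4 -11/16 } R={ -5/8 -1/2 0 } -> -21/32
step 7: add BLUE to get RBRBRBB; options L={ -1 -3/4 -11/16 -21/32 } R={ -5/8 -1/2 0 } -> -41/64
step 8: add RED to get RBRBRBBR; options L={ -1 -3/4 -11/16 -21/32 } R={ -41/64 -5/8 -1/2 0 } -> -83/128
step 9: add BLUE to get RBRBRBBRB; options L={ -1 -3/4 -11/16 -21/32 -83/128 } R={ -41/64 -5/8 -1/2 0 } -> -165/256
step 10: add RED to get RBRBRBBRBR; options L={ -1 -3/4 -11/16 -21/32 -83/128 } R={ -165/256 -41/64 -5/8 -1/2 0 } -> -331/512
step 11: add BLUE to get RBRBRBBRBRB; options L={ -1 -3/4 -11/16 -21/32 -83/128 -331/512 } R={ -165/256 -41/64 -5/8 -1/2 0 } -> -661/1024
step 12: add BLUE to get RBRBRBBRBRBB; options L={ -1 -3/4 -11/16 -21/32 -83/128 -331/512 -661/1024 } R={ -165/256 -41/64 -5/8 -1/2 0 } -> -1321/2048
step 13: add RED to get RBRBRBBRBRBBR; options L={ -1 -3/4 -11/16 -21/32 -83/128 -331/512 -661/1024 } R={ -1321/2048 -165/256 -41/64 -5/8 -1/2 0 } -> -2643/4096
step 14: add BLUE to get RBRBRBBRBRBBRB; options L={ -1 -3/4 -11/16 -21/32 -83/128 -331/512 -661/1024 -2643/4096 } R={ -1321/2048 -165/256 -41/64 -5/8 -1/2 0 } -> -5285/8192
step 15: add RED to get RBRBRBBRBRBBRBR; options L={ -1 -3/4 -11/16 -21/32 -83/128 -331/512 -661/1024 -2643/4096 } R={ -5285/8192 -1321/2048 -165/256 -41/64 -5/8 -1/2 0 } -> -10571/16384

-10571/16384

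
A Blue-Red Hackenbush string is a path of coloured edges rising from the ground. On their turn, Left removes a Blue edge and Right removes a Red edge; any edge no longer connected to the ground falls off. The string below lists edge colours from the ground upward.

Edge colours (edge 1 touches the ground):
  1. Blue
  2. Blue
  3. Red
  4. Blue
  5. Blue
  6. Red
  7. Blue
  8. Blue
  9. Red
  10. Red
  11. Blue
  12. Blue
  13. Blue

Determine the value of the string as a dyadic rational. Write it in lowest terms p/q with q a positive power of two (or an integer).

3791/2048

B: Left { 0 }, Right { (no moves) } => simplest 1
BB: Left { 0, 1 }, Right { (no moves) } => simplest 2
BBR: Left { 0, 1 }, Right { 2 } => simplest 3/2
BBRB: Left { 0, 1, 3/2 }, Right { 2 } => simplest 7/4
BBRBB: Left { 0, 1, 3/2, 7/4 }, Right { 2 } => simplest 15/8
BBRBBR: Left { 0, 1, 3/2, 7/4 }, Right { 15/8, 2 } => simplest 29/16
BBRBBRB: Left { 0, 1, 3/2, 7/4, 29/16 }, Right { 15/8, 2 } => simplest 59/32
BBRBBRBB: Left { 0, 1, 3/2, 7/4, 29/16, 59/32 }, Right { 15/8, 2 } => simplest 119/64
BBRBBRBBR: Left { 0, 1, 3/2, 7/4, 29/16, 59/32 }, Right { 119/64, 15/8, 2 } => simplest 237/128
BBRBBRBBRR: Left { 0, 1, 3/2, 7/4, 29/16, 59/32 }, Right { 237/128, 119/64, 15/8, 2 } => simplest 473/256
BBRBBRBBRRB: Left { 0, 1, 3/2, 7/4, 29/16, 59/32, 473/256 }, Right { 237/128, 119/64, 15/8, 2 } => simplest 947/512
BBRBBRBBRRBB: Left { 0, 1, 3/2, 7/4, 29/16, 59/32, 473/256, 947/512 }, Right { 237/128, 119/64, 15/8, 2 } => simplest 1895/1024
BBRBBRBBRRBBB: Left { 0, 1, 3/2, 7/4, 29/16, 59/32, 473/256, 947/512, 1895/1024 }, Right { 237/128, 119/64, 15/8, 2 } => simplest 3791/2048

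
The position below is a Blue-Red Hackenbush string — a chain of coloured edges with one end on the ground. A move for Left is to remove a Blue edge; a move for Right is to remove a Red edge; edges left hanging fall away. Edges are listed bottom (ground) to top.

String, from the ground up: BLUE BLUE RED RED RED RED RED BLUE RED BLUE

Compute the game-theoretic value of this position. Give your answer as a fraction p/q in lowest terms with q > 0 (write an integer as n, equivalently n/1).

Prefix values for BLUE BLUE RED RED RED RED RED BLUE RED BLUE via {L|R} + simplicity:
B: Left { 0 }, Right { — } ⇒ simplest 1
BB: Left { 0; 1 }, Right { — } ⇒ simplest 2
BBR: Left { 0; 1 }, Right { 2 } ⇒ simplest 3/2
BBRR: Left { 0; 1 }, Right { 3/2; 2 } ⇒ simplest 5/4
BBRRR: Left { 0; 1 }, Right { 5/4; 3/2; 2 } ⇒ simplest 9/8
BBRRRR: Left { 0; 1 }, Right { 9/8; 5/4; 3/2; 2 } ⇒ simplest 17/16
BBRRRRR: Left { 0; 1 }, Right { 17/16; 9/8; 5/4; 3/2; 2 } ⇒ simplest 33/32
BBRRRRRB: Left { 0; 1; 33/32 }, Right { 17/16; 9/8; 5/4; 3/2; 2 } ⇒ simplest 67/64
BBRRRRRBR: Left { 0; 1; 33/32 }, Right { 67/64; 17/16; 9/8; 5/4; 3/2; 2 } ⇒ simplest 133/128
BBRRRRRBRB: Left { 0; 1; 33/32; 133/128 }, Right { 67/64; 17/16; 9/8; 5/4; 3/2; 2 } ⇒ simplest 267/256

267/256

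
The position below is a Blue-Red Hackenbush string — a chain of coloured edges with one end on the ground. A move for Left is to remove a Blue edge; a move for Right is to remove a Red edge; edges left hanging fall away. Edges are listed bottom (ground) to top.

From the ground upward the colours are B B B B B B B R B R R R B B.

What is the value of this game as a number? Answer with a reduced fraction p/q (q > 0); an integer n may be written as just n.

839/128

g(B) = { 0 | · } = 1
g(BB) = { 0,1 | · } = 2
g(BBB) = { 0,1,2 | · } = 3
g(BBBB) = { 0,1,2,3 | · } = 4
g(BBBBB) = { 0,1,2,3,4 | · } = 5
g(BBBBBB) = { 0,1,2,3,4,5 | · } = 6
g(BBBBBBB) = { 0,1,2,3,4,5,6 | · } = 7
g(BBBBBBBR) = { 0,1,2,3,4,5,6 | 7 } = 13/2
g(BBBBBBBRB) = { 0,1,2,3,4,5,6,13/2 | 7 } = 27/4
g(BBBBBBBRBR) = { 0,1,2,3,4,5,6,13/2 | 27/4,7 } = 53/8
g(BBBBBBBRBRR) = { 0,1,2,3,4,5,6,13/2 | 53/8,27/4,7 } = 105/16
g(BBBBBBBRBRRR) = { 0,1,2,3,4,5,6,13/2 | 105/16,53/8,27/4,7 } = 209/32
g(BBBBBBBRBRRRB) = { 0,1,2,3,4,5,6,13/2,209/32 | 105/16,53/8,27/4,7 } = 419/64
g(BBBBBBBRBRRRBB) = { 0,1,2,3,4,5,6,13/2,209/32,419/64 | 105/16,53/8,27/4,7 } = 839/128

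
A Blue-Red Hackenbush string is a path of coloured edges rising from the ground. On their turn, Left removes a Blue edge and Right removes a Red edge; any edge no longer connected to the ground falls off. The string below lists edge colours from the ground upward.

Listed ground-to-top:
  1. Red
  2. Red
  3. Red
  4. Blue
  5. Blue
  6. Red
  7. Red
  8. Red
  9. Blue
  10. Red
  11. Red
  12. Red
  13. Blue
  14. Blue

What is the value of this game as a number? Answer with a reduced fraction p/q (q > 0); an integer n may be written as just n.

Build G(s[:k]) for k = 1..14, string s = Red Red Red Blue Blue Red Red Red Blue Red Red Red Blue Blue.
G(R) = { · | 0 } → -1
G(RR) = { · | -1, 0 } → -2
G(RRR) = { · | -2, -1, 0 } → -3
G(RRRB) = { -3 | -2, -1, 0 } → -5/2
G(RRRBB) = { -3, -5/2 | -2, -1, 0 } → -9/4
G(RRRBBR) = { -3, -5/2 | -9/4, -2, -1, 0 } → -19/8
G(RRRBBRR) = { -3, -5/2 | -19/8, -9/4, -2, -1, 0 } → -39/16
G(RRRBBRRR) = { -3, -5/2 | -39/16, -19/8, -9/4, -2, -1, 0 } → -79/32
G(RRRBBRRRB) = { -3, -5/2, -79/32 | -39/16, -19/8, -9/4, -2, -1, 0 } → -157/64
G(RRRBBRRRBR) = { -3, -5/2, -79/32 | -157/64, -39/16, -19/8, -9/4, -2, -1, 0 } → -315/128
G(RRRBBRRRBRR) = { -3, -5/2, -79/32 | -315/128, -157/64, -39/16, -19/8, -9/4, -2, -1, 0 } → -631/256
G(RRRBBRRRBRRR) = { -3, -5/2, -79/32 | -631/256, -315/128, -157/64, -39/16, -19/8, -9/4, -2, -1, 0 } → -1263/512
G(RRRBBRRRBRRRB) = { -3, -5/2, -79/32, -1263/512 | -631/256, -315/128, -157/64, -39/16, -19/8, -9/4, -2, -1, 0 } → -2525/1024
G(RRRBBRRRBRRRBB) = { -3, -5/2, -79/32, -1263/512, -2525/1024 | -631/256, -315/128, -157/64, -39/16, -19/8, -9/4, -2, -1, 0 } → -5049/2048

-5049/2048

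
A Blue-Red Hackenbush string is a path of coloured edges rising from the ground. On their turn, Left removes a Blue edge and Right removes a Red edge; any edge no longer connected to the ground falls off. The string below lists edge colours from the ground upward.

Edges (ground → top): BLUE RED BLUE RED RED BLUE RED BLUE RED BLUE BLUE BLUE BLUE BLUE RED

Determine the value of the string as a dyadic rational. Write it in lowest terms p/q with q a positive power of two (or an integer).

Recurse on prefixes of the 15-edge string BLUE RED BLUE RED RED BLUE RED BLUE RED BLUE BLUE BLUE BLUE BLUE RED:
B: Left { 0 }, Right {  } = simplest 1
BR: Left { 0 }, Right { 1 } = simplest 1/2
BRB: Left { 0, 1/2 }, Right { 1 } = simplest 3/4
BRBR: Left { 0, 1/2 }, Right { 3/4, 1 } = simplest 5/8
BRBRR: Left { 0, 1/2 }, Right { 5/8, 3/4, 1 } = simplest 9/16
BRBRRB: Left { 0, 1/2, 9/16 }, Right { 5/8, 3/4, 1 } = simplest 19/32
BRBRRBR: Left { 0, 1/2, 9/16 }, Right { 19/32, 5/8, 3/4, 1 } = simplest 37/64
BRBRRBRB: Left { 0, 1/2, 9/16, 37/64 }, Right { 19/32, 5/8, 3/4, 1 } = simplest 75/128
BRBRRBRBR: Left { 0, 1/2, 9/16, 37/64 }, Right { 75/128, 19/32, 5/8, 3/4, 1 } = simplest 149/256
BRBRRBRBRB: Left { 0, 1/2, 9/16, 37/64, 149/256 }, Right { 75/128, 19/32, 5/8, 3/4, 1 } = simplest 299/512
BRBRRBRBRBB: Left { 0, 1/2, 9/16, 37/64, 149/256, 299/512 }, Right { 75/128, 19/32, 5/8, 3/4, 1 } = simplest 599/1024
BRBRRBRBRBBB: Left { 0, 1/2, 9/16, 37/64, 149/256, 299/512, 599/1024 }, Right { 75/128, 19/32, 5/8, 3/4, 1 } = simplest 1199/2048
BRBRRBRBRBBBB: Left { 0, 1/2, 9/16, 37/64, 149/256, 299/512, 599/1024, 1199/2048 }, Right { 75/128, 19/32, 5/8, 3/4, 1 } = simplest 2399/4096
BRBRRBRBRBBBBB: Left { 0, 1/2, 9/16, 37/64, 149/256, 299/512, 599/1024, 1199/2048, 2399/4096 }, Right { 75/128, 19/32, 5/8, 3/4, 1 } = simplest 4799/8192
BRBRRBRBRBBBBBR: Left { 0, 1/2, 9/16, 37/64, 149/256, 299/512, 599/1024, 1199/2048, 2399/4096 }, Right { 4799/8192, 75/128, 19/32, 5/8, 3/4, 1 } = simplest 9597/16384

9597/16384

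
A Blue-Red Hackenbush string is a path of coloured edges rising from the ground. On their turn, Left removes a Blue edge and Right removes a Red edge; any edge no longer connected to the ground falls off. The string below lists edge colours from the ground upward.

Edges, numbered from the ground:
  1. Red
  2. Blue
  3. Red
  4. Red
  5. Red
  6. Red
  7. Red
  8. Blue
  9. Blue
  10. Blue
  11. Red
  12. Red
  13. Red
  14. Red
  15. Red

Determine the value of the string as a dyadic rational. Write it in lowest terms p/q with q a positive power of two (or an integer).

-15935/16384

edge 1 of 15 (Red): { (no moves) | 0 } = -1
edge 2 of 15 (Blue): { -1 | 0 } = -1/2
edge 3 of 15 (Red): { -1 | -1/2,0 } = -3/4
edge 4 of 15 (Red): { -1 | -3/4,-1/2,0 } = -7/8
edge 5 of 15 (Red): { -1 | -7/8,-3/4,-1/2,0 } = -15/16
edge 6 of 15 (Red): { -1 | -15/16,-7/8,-3/4,-1/2,0 } = -31/32
edge 7 of 15 (Red): { -1 | -31/32,-15/16,-7/8,-3/4,-1/2,0 } = -63/64
edge 8 of 15 (Blue): { -1,-63/64 | -31/32,-15/16,-7/8,-3/4,-1/2,0 } = -125/128
edge 9 of 15 (Blue): { -1,-63/64,-125/128 | -31/32,-15/16,-7/8,-3/4,-1/2,0 } = -249/256
edge 10 of 15 (Blue): { -1,-63/64,-125/128,-249/256 | -31/32,-15/16,-7/8,-3/4,-1/2,0 } = -497/512
edge 11 of 15 (Red): { -1,-63/64,-125/128,-249/256 | -497/512,-31/32,-15/16,-7/8,-3/4,-1/2,0 } = -995/1024
edge 12 of 15 (Red): { -1,-63/64,-125/128,-249/256 | -995/1024,-497/512,-31/32,-15/16,-7/8,-3/4,-1/2,0 } = -1991/2048
edge 13 of 15 (Red): { -1,-63/64,-125/128,-249/256 | -1991/2048,-995/1024,-497/512,-31/32,-15/16,-7/8,-3/4,-1/2,0 } = -3983/4096
edge 14 of 15 (Red): { -1,-63/64,-125/128,-249/256 | -3983/4096,-1991/2048,-995/1024,-497/512,-31/32,-15/16,-7/8,-3/4,-1/2,0 } = -7967/8192
edge 15 of 15 (Red): { -1,-63/64,-125/128,-249/256 | -7967/8192,-3983/4096,-1991/2048,-995/1024,-497/512,-31/32,-15/16,-7/8,-3/4,-1/2,0 } = -15935/16384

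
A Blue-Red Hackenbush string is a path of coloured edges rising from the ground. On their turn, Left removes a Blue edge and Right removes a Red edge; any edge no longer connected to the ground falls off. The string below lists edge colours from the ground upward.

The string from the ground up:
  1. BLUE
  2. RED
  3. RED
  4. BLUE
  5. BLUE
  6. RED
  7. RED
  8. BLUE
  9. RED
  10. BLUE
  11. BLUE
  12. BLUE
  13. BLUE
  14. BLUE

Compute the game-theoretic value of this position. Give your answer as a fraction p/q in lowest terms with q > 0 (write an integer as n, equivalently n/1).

3263/8192

1 of 14 · B · max L 0 · min R +∞ gives 1
2 of 14 · BR · max L 0 · min R 1 gives 1/2
3 of 14 · BRR · max L 0 · min R 1/2 gives 1/4
4 of 14 · BRRB · max L 1/4 · min R 1/2 gives 3/8
5 of 14 · BRRBB · max L 3/8 · min R 1/2 gives 7/16
6 of 14 · BRRBBR · max L 3/8 · min R 7/16 gives 13/32
7 of 14 · BRRBBRR · max L 3/8 · min R 13/32 gives 25/64
8 of 14 · BRRBBRRB · max L 25/64 · min R 13/32 gives 51/128
9 of 14 · BRRBBRRBR · max L 25/64 · min R 51/128 gives 101/256
10 of 14 · BRRBBRRBRB · max L 101/256 · min R 51/128 gives 203/512
11 of 14 · BRRBBRRBRBB · max L 203/512 · min R 51/128 gives 407/1024
12 of 14 · BRRBBRRBRBBB · max L 407/1024 · min R 51/128 gives 815/2048
13 of 14 · BRRBBRRBRBBBB · max L 815/2048 · min R 51/128 gives 1631/4096
14 of 14 · BRRBBRRBRBBBBB · max L 1631/4096 · min R 51/128 gives 3263/8192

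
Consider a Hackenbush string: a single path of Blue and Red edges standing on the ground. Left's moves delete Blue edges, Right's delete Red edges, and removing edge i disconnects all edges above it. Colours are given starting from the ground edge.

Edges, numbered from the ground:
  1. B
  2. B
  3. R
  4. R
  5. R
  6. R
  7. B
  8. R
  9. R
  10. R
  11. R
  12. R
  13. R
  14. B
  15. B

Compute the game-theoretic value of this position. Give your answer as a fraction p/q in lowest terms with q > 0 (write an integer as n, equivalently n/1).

8711/8192

Prefix values for B B R R R R B R R R R R R B B via {L|R} + simplicity:
edge 1 of 15 (B): { 0 | none } gives 1
edge 2 of 15 (B): { 0; 1 | none } gives 2
edge 3 of 15 (R): { 0; 1 | 2 } gives 3/2
edge 4 of 15 (R): { 0; 1 | 3/2; 2 } gives 5/4
edge 5 of 15 (R): { 0; 1 | 5/4; 3/2; 2 } gives 9/8
edge 6 of 15 (R): { 0; 1 | 9/8; 5/4; 3/2; 2 } gives 17/16
edge 7 of 15 (B): { 0; 1; 17/16 | 9/8; 5/4; 3/2; 2 } gives 35/32
edge 8 of 15 (R): { 0; 1; 17/16 | 35/32; 9/8; 5/4; 3/2; 2 } gives 69/64
edge 9 of 15 (R): { 0; 1; 17/16 | 69/64; 35/32; 9/8; 5/4; 3/2; 2 } gives 137/128
edge 10 of 15 (R): { 0; 1; 17/16 | 137/128; 69/64; 35/32; 9/8; 5/4; 3/2; 2 } gives 273/256
edge 11 of 15 (R): { 0; 1; 17/16 | 273/256; 137/128; 69/64; 35/32; 9/8; 5/4; 3/2; 2 } gives 545/512
edge 12 of 15 (R): { 0; 1; 17/16 | 545/512; 273/256; 137/128; 69/64; 35/32; 9/8; 5/4; 3/2; 2 } gives 1089/1024
edge 13 of 15 (R): { 0; 1; 17/16 | 1089/1024; 545/512; 273/256; 137/128; 69/64; 35/32; 9/8; 5/4; 3/2; 2 } gives 2177/2048
edge 14 of 15 (B): { 0; 1; 17/16; 2177/2048 | 1089/1024; 545/512; 273/256; 137/128; 69/64; 35/32; 9/8; 5/4; 3/2; 2 } gives 4355/4096
edge 15 of 15 (B): { 0; 1; 17/16; 2177/2048; 4355/4096 | 1089/1024; 545/512; 273/256; 137/128; 69/64; 35/32; 9/8; 5/4; 3/2; 2 } gives 8711/8192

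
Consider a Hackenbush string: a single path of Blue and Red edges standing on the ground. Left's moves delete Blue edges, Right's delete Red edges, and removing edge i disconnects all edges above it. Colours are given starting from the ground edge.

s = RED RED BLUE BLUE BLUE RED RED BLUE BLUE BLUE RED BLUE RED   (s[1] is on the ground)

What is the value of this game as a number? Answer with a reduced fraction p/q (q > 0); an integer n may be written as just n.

Recurse on prefixes of the 13-edge string RED RED BLUE BLUE BLUE RED RED BLUE BLUE BLUE RED BLUE RED:
step 1: add RED to get R; options L={  } R={ 0 } => -1
step 2: add RED to get RR; options L={  } R={ -1,0 } => -2
step 3: add BLUE to get RRB; options L={ -2 } R={ -1,0 } => -3/2
step 4: add BLUE to get RRBB; options L={ -2,-3/2 } R={ -1,0 } => -5/4
step 5: add BLUE to get RRBBB; options L={ -2,-3/2,-5/4 } R={ -1,0 } => -9/8
step 6: add RED to get RRBBBR; options L={ -2,-3/2,-5/4 } R={ -9/8,-1,0 } => -19/16
step 7: add RED to get RRBBBRR; options L={ -2,-3/2,-5/4 } R={ -19/16,-9/8,-1,0 } => -39/32
step 8: add BLUE to get RRBBBRRB; options L={ -2,-3/2,-5/4,-39/32 } R={ -19/16,-9/8,-1,0 } => -77/64
step 9: add BLUE to get RRBBBRRBB; options L={ -2,-3/2,-5/4,-39/32,-77/64 } R={ -19/16,-9/8,-1,0 } => -153/128
step 10: add BLUE to get RRBBBRRBBB; options L={ -2,-3/2,-5/4,-39/32,-77/64,-153/128 } R={ -19/16,-9/8,-1,0 } => -305/256
step 11: add RED to get RRBBBRRBBBR; options L={ -2,-3/2,-5/4,-39/32,-77/64,-153/128 } R={ -305/256,-19/16,-9/8,-1,0 } => -611/512
step 12: add BLUE to get RRBBBRRBBBRB; options L={ -2,-3/2,-5/4,-39/32,-77/64,-153/128,-611/512 } R={ -305/256,-19/16,-9/8,-1,0 } => -1221/1024
step 13: add RED to get RRBBBRRBBBRBR; options L={ -2,-3/2,-5/4,-39/32,-77/64,-153/128,-611/512 } R={ -1221/1024,-305/256,-19/16,-9/8,-1,0 } => -2443/2048

-2443/2048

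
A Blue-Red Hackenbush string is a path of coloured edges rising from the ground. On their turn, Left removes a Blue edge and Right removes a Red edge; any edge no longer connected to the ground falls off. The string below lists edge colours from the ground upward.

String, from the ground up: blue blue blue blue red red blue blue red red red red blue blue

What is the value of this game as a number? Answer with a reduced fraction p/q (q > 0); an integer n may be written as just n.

g_1 [b]  L=[0]  R=[∅]  gives 1
g_2 [bb]  L=[0 1]  R=[∅]  gives 2
g_3 [bbb]  L=[0 1 2]  R=[∅]  gives 3
g_4 [bbbb]  L=[0 1 2 3]  R=[∅]  gives 4
g_5 [bbbbr]  L=[0 1 2 3]  R=[4]  gives 7/2
g_6 [bbbbrr]  L=[0 1 2 3]  R=[7/2 4]  gives 13/4
g_7 [bbbbrrb]  L=[0 1 2 3 13/4]  R=[7/2 4]  gives 27/8
g_8 [bbbbrrbb]  L=[0 1 2 3 13/4 27/8]  R=[7/2 4]  gives 55/16
g_9 [bbbbrrbbr]  L=[0 1 2 3 13/4 27/8]  R=[55/16 7/2 4]  gives 109/32
g_10 [bbbbrrbbrr]  L=[0 1 2 3 13/4 27/8]  R=[109/32 55/16 7/2 4]  gives 217/64
g_11 [bbbbrrbbrrr]  L=[0 1 2 3 13/4 27/8]  R=[217/64 109/32 55/16 7/2 4]  gives 433/128
g_12 [bbbbrrbbrrrr]  L=[0 1 2 3 13/4 27/8]  R=[433/128 217/64 109/32 55/16 7/2 4]  gives 865/256
g_13 [bbbbrrbbrrrrb]  L=[0 1 2 3 13/4 27/8 865/256]  R=[433/128 217/64 109/32 55/16 7/2 4]  gives 1731/512
g_14 [bbbbrrbbrrrrbb]  L=[0 1 2 3 13/4 27/8 865/256 1731/512]  R=[433/128 217/64 109/32 55/16 7/2 4]  gives 3463/1024

3463/1024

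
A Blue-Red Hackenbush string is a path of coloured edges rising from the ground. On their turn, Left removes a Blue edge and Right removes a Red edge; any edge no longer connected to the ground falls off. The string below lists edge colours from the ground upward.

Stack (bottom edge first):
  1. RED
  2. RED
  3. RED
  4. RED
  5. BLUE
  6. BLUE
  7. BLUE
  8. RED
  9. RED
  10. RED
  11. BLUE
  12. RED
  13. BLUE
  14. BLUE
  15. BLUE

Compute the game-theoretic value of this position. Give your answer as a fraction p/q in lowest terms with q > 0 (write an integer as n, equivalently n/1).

-6609/2048

edge 1 of 15 (RED): { ∅ | 0 } ⇒ -1
edge 2 of 15 (RED): { ∅ | -1; 0 } ⇒ -2
edge 3 of 15 (RED): { ∅ | -2; -1; 0 } ⇒ -3
edge 4 of 15 (RED): { ∅ | -3; -2; -1; 0 } ⇒ -4
edge 5 of 15 (BLUE): { -4 | -3; -2; -1; 0 } ⇒ -7/2
edge 6 of 15 (BLUE): { -4; -7/2 | -3; -2; -1; 0 } ⇒ -13/4
edge 7 of 15 (BLUE): { -4; -7/2; -13/4 | -3; -2; -1; 0 } ⇒ -25/8
edge 8 of 15 (RED): { -4; -7/2; -13/4 | -25/8; -3; -2; -1; 0 } ⇒ -51/16
edge 9 of 15 (RED): { -4; -7/2; -13/4 | -51/16; -25/8; -3; -2; -1; 0 } ⇒ -103/32
edge 10 of 15 (RED): { -4; -7/2; -13/4 | -103/32; -51/16; -25/8; -3; -2; -1; 0 } ⇒ -207/64
edge 11 of 15 (BLUE): { -4; -7/2; -13/4; -207/64 | -103/32; -51/16; -25/8; -3; -2; -1; 0 } ⇒ -413/128
edge 12 of 15 (RED): { -4; -7/2; -13/4; -207/64 | -413/128; -103/32; -51/16; -25/8; -3; -2; -1; 0 } ⇒ -827/256
edge 13 of 15 (BLUE): { -4; -7/2; -13/4; -207/64; -827/256 | -413/128; -103/32; -51/16; -25/8; -3; -2; -1; 0 } ⇒ -1653/512
edge 14 of 15 (BLUE): { -4; -7/2; -13/4; -207/64; -827/256; -1653/512 | -413/128; -103/32; -51/16; -25/8; -3; -2; -1; 0 } ⇒ -3305/1024
edge 15 of 15 (BLUE): { -4; -7/2; -13/4; -207/64; -827/256; -1653/512; -3305/1024 | -413/128; -103/32; -51/16; -25/8; -3; -2; -1; 0 } ⇒ -6609/2048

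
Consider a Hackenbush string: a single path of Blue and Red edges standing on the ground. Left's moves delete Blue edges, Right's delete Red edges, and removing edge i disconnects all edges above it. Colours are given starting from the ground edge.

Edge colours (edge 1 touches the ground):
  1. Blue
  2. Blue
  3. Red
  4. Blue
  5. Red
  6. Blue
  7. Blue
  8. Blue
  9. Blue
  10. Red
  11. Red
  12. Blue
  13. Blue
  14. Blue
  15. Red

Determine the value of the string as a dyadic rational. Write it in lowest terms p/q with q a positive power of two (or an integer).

Recurse on prefixes of the 15-edge string Blue Blue Red Blue Red Blue Blue Blue Blue Red Red Blue Blue Blue Red:
g_1 [B]  L=[0]  R=[none]  = 1
g_2 [BB]  L=[0,1]  R=[none]  = 2
g_3 [BBR]  L=[0,1]  R=[2]  = 3/2
g_4 [BBRB]  L=[0,1,3/2]  R=[2]  = 7/4
g_5 [BBRBR]  L=[0,1,3/2]  R=[7/4,2]  = 13/8
g_6 [BBRBRB]  L=[0,1,3/2,13/8]  R=[7/4,2]  = 27/16
g_7 [BBRBRBB]  L=[0,1,3/2,13/8,27/16]  R=[7/4,2]  = 55/32
g_8 [BBRBRBBB]  L=[0,1,3/2,13/8,27/16,55/32]  R=[7/4,2]  = 111/64
g_9 [BBRBRBBBB]  L=[0,1,3/2,13/8,27/16,55/32,111/64]  R=[7/4,2]  = 223/128
g_10 [BBRBRBBBBR]  L=[0,1,3/2,13/8,27/16,55/32,111/64]  R=[223/128,7/4,2]  = 445/256
g_11 [BBRBRBBBBRR]  L=[0,1,3/2,13/8,27/16,55/32,111/64]  R=[445/256,223/128,7/4,2]  = 889/512
g_12 [BBRBRBBBBRRB]  L=[0,1,3/2,13/8,27/16,55/32,111/64,889/512]  R=[445/256,223/128,7/4,2]  = 1779/1024
g_13 [BBRBRBBBBRRBB]  L=[0,1,3/2,13/8,27/16,55/32,111/64,889/512,1779/1024]  R=[445/256,223/128,7/4,2]  = 3559/2048
g_14 [BBRBRBBBBRRBBB]  L=[0,1,3/2,13/8,27/16,55/32,111/64,889/512,1779/1024,3559/2048]  R=[445/256,223/128,7/4,2]  = 7119/4096
g_15 [BBRBRBBBBRRBBBR]  L=[0,1,3/2,13/8,27/16,55/32,111/64,889/512,1779/1024,3559/2048]  R=[7119/4096,445/256,223/128,7/4,2]  = 14237/8192

14237/8192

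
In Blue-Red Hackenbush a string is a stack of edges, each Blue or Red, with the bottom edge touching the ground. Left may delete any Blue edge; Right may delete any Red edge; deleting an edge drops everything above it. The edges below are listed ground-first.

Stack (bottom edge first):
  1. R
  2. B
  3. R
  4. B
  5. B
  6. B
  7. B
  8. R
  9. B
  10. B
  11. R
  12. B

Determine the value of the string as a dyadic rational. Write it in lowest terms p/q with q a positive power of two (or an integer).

-1061/2048

Prefix values for R B R B B B B R B B R B via {L|R} + simplicity:
1 of 12 · R · max L −∞ · min R 0 => -1
2 of 12 · RB · max L -1 · min R 0 => -1/2
3 of 12 · RBR · max L -1 · min R -1/2 => -3/4
4 of 12 · RBRB · max L -3/4 · min R -1/2 => -5/8
5 of 12 · RBRBB · max L -5/8 · min R -1/2 => -9/16
6 of 12 · RBRBBB · max L -9/16 · min R -1/2 => -17/32
7 of 12 · RBRBBBB · max L -17/32 · min R -1/2 => -33/64
8 of 12 · RBRBBBBR · max L -17/32 · min R -33/64 => -67/128
9 of 12 · RBRBBBBRB · max L -67/128 · min R -33/64 => -133/256
10 of 12 · RBRBBBBRBB · max L -133/256 · min R -33/64 => -265/512
11 of 12 · RBRBBBBRBBR · max L -133/256 · min R -265/512 => -531/1024
12 of 12 · RBRBBBBRBBRB · max L -531/1024 · min R -265/512 => -1061/2048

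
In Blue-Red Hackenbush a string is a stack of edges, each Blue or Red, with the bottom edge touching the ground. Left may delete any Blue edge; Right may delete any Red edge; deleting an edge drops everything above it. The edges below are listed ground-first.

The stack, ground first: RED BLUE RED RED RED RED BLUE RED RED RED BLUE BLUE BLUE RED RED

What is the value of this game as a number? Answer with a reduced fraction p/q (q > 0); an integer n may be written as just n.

-15815/16384

Build value(s[:k]) for k = 1..15, string s = RED BLUE RED RED RED RED BLUE RED RED RED BLUE BLUE BLUE RED RED.
step 1: add RED to get R; options L={  } R={ 0 } -> -1
step 2: add BLUE to get RB; options L={ -1 } R={ 0 } -> -1/2
step 3: add RED to get RBR; options L={ -1 } R={ -1/2,0 } -> -3/4
step 4: add RED to get RBRR; options L={ -1 } R={ -3/4,-1/2,0 } -> -7/8
step 5: add RED to get RBRRR; options L={ -1 } R={ -7/8,-3/4,-1/2,0 } -> -15/16
step 6: add RED to get RBRRRR; options L={ -1 } R={ -15/16,-7/8,-3/4,-1/2,0 } -> -31/32
step 7: add BLUE to get RBRRRRB; options L={ -1,-31/32 } R={ -15/16,-7/8,-3/4,-1/2,0 } -> -61/64
step 8: add RED to get RBRRRRBR; options L={ -1,-31/32 } R={ -61/64,-15/16,-7/8,-3/4,-1/2,0 } -> -123/128
step 9: add RED to get RBRRRRBRR; options L={ -1,-31/32 } R={ -123/128,-61/64,-15/16,-7/8,-3/4,-1/2,0 } -> -247/256
step 10: add RED to get RBRRRRBRRR; options L={ -1,-31/32 } R={ -247/256,-123/128,-61/64,-15/16,-7/8,-3/4,-1/2,0 } -> -495/512
step 11: add BLUE to get RBRRRRBRRRB; options L={ -1,-31/32,-495/512 } R={ -247/256,-123/128,-61/64,-15/16,-7/8,-3/4,-1/2,0 } -> -989/1024
step 12: add BLUE to get RBRRRRBRRRBB; options L={ -1,-31/32,-495/512,-989/1024 } R={ -247/256,-123/128,-61/64,-15/16,-7/8,-3/4,-1/2,0 } -> -1977/2048
step 13: add BLUE to get RBRRRRBRRRBBB; options L={ -1,-31/32,-495/512,-989/1024,-1977/2048 } R={ -247/256,-123/128,-61/64,-15/16,-7/8,-3/4,-1/2,0 } -> -3953/4096
step 14: add RED to get RBRRRRBRRRBBBR; options L={ -1,-31/32,-495/512,-989/1024,-1977/2048 } R={ -3953/4096,-247/256,-123/128,-61/64,-15/16,-7/8,-3/4,-1/2,0 } -> -7907/8192
step 15: add RED to get RBRRRRBRRRBBBRR; options L={ -1,-31/32,-495/512,-989/1024,-1977/2048 } R={ -7907/8192,-3953/4096,-247/256,-123/128,-61/64,-15/16,-7/8,-3/4,-1/2,0 } -> -15815/16384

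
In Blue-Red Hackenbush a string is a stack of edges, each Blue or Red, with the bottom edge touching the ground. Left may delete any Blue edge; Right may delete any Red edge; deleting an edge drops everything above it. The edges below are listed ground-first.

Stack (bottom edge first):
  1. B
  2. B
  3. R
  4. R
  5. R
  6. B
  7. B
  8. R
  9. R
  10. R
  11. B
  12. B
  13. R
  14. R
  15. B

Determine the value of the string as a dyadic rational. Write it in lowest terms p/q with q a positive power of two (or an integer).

9779/8192

Build v(s[:k]) for k = 1..15, string s = B B R R R B B R R R B B R R B.
v(B) = { 0 | (no moves) } gives 1
v(BB) = { 0, 1 | (no moves) } gives 2
v(BBR) = { 0, 1 | 2 } gives 3/2
v(BBRR) = { 0, 1 | 3/2, 2 } gives 5/4
v(BBRRR) = { 0, 1 | 5/4, 3/2, 2 } gives 9/8
v(BBRRRB) = { 0, 1, 9/8 | 5/4, 3/2, 2 } gives 19/16
v(BBRRRBB) = { 0, 1, 9/8, 19/16 | 5/4, 3/2, 2 } gives 39/32
v(BBRRRBBR) = { 0, 1, 9/8, 19/16 | 39/32, 5/4, 3/2, 2 } gives 77/64
v(BBRRRBBRR) = { 0, 1, 9/8, 19/16 | 77/64, 39/32, 5/4, 3/2, 2 } gives 153/128
v(BBRRRBBRRR) = { 0, 1, 9/8, 19/16 | 153/128, 77/64, 39/32, 5/4, 3/2, 2 } gives 305/256
v(BBRRRBBRRRB) = { 0, 1, 9/8, 19/16, 305/256 | 153/128, 77/64, 39/32, 5/4, 3/2, 2 } gives 611/512
v(BBRRRBBRRRBB) = { 0, 1, 9/8, 19/16, 305/256, 611/512 | 153/128, 77/64, 39/32, 5/4, 3/2, 2 } gives 1223/1024
v(BBRRRBBRRRBBR) = { 0, 1, 9/8, 19/16, 305/256, 611/512 | 1223/1024, 153/128, 77/64, 39/32, 5/4, 3/2, 2 } gives 2445/2048
v(BBRRRBBRRRBBRR) = { 0, 1, 9/8, 19/16, 305/256, 611/512 | 2445/2048, 1223/1024, 153/128, 77/64, 39/32, 5/4, 3/2, 2 } gives 4889/4096
v(BBRRRBBRRRBBRRB) = { 0, 1, 9/8, 19/16, 305/256, 611/512, 4889/4096 | 2445/2048, 1223/1024, 153/128, 77/64, 39/32, 5/4, 3/2, 2 } gives 9779/8192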